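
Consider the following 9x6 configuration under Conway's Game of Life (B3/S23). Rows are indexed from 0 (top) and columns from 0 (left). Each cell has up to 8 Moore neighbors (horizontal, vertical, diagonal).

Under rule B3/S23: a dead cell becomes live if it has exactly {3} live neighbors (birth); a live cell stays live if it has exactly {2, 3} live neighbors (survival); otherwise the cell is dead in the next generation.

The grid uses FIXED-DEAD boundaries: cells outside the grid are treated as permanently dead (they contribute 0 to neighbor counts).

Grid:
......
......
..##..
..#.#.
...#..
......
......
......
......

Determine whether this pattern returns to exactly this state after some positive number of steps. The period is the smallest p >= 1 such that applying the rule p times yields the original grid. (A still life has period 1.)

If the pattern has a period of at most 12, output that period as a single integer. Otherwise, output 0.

Answer: 1

Derivation:
Simulating and comparing each generation to the original:
Gen 0 (original, given above): 5 live cells
Gen 1: 5 live cells, MATCHES original -> period = 1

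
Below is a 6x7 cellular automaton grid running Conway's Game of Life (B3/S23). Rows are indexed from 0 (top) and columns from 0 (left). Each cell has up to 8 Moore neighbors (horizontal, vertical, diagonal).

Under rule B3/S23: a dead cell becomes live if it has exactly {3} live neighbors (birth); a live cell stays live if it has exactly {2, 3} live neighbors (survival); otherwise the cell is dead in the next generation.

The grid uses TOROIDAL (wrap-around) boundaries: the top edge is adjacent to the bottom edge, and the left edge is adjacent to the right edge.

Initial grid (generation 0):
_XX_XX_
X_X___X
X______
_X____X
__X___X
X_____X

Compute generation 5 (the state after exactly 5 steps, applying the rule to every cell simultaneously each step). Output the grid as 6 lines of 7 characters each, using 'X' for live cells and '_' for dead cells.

Simulating step by step:
Generation 0 (given above): 14 live cells
Generation 1: 17 live cells
__XX_X_
X_XX_XX
_______
_X____X
_X___XX
X_XX__X
Generation 2: 15 live cells
_____X_
_XXX_XX
_XX__X_
_____XX
_X___X_
X__X___
Generation 3: 22 live cells
XX_X_X_
XX_X_XX
_X_X___
XXX_XXX
X___XX_
____X_X
Generation 4: 8 live cells
_X_X___
___X_X_
___X___
__X____
_______
_X_X___
Generation 5: 6 live cells
(generation 5 grid is the final answer)

Answer: ___X___
___X___
__XXX__
_______
__X____
_______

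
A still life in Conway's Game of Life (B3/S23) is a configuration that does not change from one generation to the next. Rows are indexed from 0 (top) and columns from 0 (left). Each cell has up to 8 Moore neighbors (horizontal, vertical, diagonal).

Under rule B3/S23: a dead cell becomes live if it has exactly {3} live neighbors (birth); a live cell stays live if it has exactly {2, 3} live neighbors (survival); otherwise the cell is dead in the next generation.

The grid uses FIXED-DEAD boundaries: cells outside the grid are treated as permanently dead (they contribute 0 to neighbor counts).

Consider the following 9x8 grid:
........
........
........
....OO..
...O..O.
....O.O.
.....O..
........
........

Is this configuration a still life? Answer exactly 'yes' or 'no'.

Compute generation 1 and compare to generation 0 (given above):
Generation 1:
........
........
........
....OO..
...O..O.
....O.O.
.....O..
........
........
The grids are IDENTICAL -> still life.

Answer: yes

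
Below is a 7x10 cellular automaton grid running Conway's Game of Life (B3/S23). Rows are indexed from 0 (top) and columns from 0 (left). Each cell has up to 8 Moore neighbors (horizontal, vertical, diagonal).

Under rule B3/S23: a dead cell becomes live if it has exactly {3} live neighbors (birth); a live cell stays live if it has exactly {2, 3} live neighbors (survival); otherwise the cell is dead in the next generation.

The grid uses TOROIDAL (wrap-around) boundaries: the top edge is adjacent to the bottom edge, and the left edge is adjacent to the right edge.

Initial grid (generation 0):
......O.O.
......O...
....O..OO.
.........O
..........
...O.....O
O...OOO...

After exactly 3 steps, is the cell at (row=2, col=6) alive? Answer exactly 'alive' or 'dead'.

Simulating step by step:
Generation 0 (given above): 13 live cells
Generation 1: 14 live cells
......O...
.....OO.O.
.......OO.
........O.
..........
....OO....
....OOOO.O
Generation 2: 13 live cells
....O...O.
.....OO.O.
......O.OO
.......OO.
..........
....O.....
....O..O..
Generation 3: 15 live cells
....O.O.O.
.....OO.O.
.....OO..O
.......OOO
..........
..........
...OOO....

Cell (2,6) at generation 3: 1 -> alive

Answer: alive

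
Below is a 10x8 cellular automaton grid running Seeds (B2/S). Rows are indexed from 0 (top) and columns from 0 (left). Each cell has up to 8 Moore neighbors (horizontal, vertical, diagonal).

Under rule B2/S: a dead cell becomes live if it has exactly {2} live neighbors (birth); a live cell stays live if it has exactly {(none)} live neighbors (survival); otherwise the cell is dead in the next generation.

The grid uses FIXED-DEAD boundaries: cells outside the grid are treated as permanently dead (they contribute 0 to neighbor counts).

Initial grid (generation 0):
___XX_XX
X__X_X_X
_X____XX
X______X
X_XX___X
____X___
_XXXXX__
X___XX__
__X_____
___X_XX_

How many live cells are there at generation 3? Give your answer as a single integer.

Simulating step by step:
Generation 0 (given above): 30 live cells
Generation 1: 16 live cells
__X_____
_X______
__X_XX__
___X____
____X_X_
X_____X_
X_____X_
______X_
_X______
__X_X___
Generation 2: 19 live cells
_X______
____XX__
_X______
__X___X_
___X___X
_X______
_X______
XX___X_X
__XX_X__
_X_X____
Generation 3: 17 live cells
____XX__
XXX_____
__XXX_X_
_X_X___X
_X____X_
X_______
______X_
___X____
________
________
Population at generation 3: 17

Answer: 17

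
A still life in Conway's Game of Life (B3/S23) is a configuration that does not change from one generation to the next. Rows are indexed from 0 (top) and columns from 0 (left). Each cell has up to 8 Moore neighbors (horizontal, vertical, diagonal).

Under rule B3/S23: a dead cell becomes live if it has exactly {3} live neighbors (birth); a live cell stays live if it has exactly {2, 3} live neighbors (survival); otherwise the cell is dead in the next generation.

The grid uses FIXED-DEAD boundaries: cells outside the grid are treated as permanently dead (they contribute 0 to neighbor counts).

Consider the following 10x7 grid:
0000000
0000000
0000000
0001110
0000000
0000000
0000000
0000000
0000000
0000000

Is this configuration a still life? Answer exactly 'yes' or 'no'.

Answer: no

Derivation:
Compute generation 1 and compare to generation 0 (given above):
Generation 1:
0000000
0000000
0000100
0000100
0000100
0000000
0000000
0000000
0000000
0000000
Cell (2,4) differs: gen0=0 vs gen1=1 -> NOT a still life.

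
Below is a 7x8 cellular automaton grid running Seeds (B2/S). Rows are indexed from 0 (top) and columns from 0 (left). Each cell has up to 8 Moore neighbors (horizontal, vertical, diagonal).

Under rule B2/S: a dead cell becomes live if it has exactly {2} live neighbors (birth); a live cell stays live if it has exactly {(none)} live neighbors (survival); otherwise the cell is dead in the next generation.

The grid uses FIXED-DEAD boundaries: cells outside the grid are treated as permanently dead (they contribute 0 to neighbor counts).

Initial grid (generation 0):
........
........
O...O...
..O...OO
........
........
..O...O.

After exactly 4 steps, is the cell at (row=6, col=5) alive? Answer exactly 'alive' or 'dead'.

Simulating step by step:
Generation 0 (given above): 7 live cells
Generation 1: 10 live cells
........
........
.O.O.OOO
.O.O.O..
......OO
........
........
Generation 2: 11 live cells
........
..O.OO.O
O.......
O.......
..O.OO..
......OO
........
Generation 3: 21 live cells
...OOOO.
.O.O..O.
...OOOO.
...OOO..
.O.O...O
...OO...
......OO
Generation 4: 8 live cells
.......O
........
.......O
.......O
......O.
.....O..
...OOO..

Cell (6,5) at generation 4: 1 -> alive

Answer: alive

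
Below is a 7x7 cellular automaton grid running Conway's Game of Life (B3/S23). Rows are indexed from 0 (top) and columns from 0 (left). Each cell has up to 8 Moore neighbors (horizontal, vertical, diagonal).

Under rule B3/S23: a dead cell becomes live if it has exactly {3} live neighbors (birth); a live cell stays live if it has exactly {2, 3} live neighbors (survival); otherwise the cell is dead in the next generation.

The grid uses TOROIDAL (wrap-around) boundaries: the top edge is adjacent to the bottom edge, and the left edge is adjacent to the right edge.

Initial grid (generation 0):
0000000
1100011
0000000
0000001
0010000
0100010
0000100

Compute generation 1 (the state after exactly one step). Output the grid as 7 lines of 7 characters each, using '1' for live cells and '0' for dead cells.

Answer: 1000011
1000001
0000010
0000000
0000000
0000000
0000000

Derivation:
Simulating step by step:
Generation 0 (given above): 9 live cells
Generation 1: 6 live cells
(generation 1 grid is the final answer)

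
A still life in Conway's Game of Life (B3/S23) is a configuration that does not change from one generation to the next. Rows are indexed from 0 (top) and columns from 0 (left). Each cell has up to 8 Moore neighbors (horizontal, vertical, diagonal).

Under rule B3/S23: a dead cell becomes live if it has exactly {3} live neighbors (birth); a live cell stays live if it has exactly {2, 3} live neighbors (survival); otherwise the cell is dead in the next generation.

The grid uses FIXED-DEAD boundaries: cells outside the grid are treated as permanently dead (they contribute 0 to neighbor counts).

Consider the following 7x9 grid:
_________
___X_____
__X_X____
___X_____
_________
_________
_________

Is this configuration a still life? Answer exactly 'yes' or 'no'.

Compute generation 1 and compare to generation 0 (given above):
Generation 1:
_________
___X_____
__X_X____
___X_____
_________
_________
_________
The grids are IDENTICAL -> still life.

Answer: yes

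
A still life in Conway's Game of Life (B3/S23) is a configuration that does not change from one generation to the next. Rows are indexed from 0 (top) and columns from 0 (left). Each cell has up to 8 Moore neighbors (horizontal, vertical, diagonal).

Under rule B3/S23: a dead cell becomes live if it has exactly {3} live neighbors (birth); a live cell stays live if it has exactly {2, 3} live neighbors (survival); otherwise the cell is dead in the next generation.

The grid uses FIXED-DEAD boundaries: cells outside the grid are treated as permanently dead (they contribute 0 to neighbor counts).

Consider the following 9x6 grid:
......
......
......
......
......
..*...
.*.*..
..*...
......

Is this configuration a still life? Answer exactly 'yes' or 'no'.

Compute generation 1 and compare to generation 0 (given above):
Generation 1:
......
......
......
......
......
..*...
.*.*..
..*...
......
The grids are IDENTICAL -> still life.

Answer: yes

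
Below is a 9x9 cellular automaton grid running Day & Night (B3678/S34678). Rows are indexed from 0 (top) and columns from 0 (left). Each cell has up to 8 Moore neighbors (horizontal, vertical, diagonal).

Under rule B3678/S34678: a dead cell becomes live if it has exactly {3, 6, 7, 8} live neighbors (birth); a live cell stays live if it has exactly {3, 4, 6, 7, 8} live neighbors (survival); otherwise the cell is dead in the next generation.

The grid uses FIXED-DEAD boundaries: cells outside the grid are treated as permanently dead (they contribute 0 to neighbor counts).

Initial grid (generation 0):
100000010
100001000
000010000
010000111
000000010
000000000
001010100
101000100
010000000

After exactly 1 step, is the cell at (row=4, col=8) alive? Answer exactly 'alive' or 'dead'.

Simulating step by step:
Generation 0 (given above): 17 live cells
Generation 1: 12 live cells
000000000
000000000
000001110
000000010
000000111
000000000
010101000
000101000
000000000

Cell (4,8) at generation 1: 1 -> alive

Answer: alive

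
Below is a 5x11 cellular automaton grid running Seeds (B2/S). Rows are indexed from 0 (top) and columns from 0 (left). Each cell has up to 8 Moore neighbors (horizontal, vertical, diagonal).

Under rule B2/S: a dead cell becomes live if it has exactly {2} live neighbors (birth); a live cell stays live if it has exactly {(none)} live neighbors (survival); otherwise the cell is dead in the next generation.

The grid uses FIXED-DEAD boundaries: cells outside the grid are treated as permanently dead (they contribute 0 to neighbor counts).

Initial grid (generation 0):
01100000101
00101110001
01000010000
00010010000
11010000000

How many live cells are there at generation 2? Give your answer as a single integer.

Answer: 11

Derivation:
Simulating step by step:
Generation 0 (given above): 16 live cells
Generation 1: 8 live cells
00001011000
10000000000
00000000000
00001101000
00001000000
Generation 2: 11 live cells
00000100000
00000111000
00001110000
00010010000
00010010000
Population at generation 2: 11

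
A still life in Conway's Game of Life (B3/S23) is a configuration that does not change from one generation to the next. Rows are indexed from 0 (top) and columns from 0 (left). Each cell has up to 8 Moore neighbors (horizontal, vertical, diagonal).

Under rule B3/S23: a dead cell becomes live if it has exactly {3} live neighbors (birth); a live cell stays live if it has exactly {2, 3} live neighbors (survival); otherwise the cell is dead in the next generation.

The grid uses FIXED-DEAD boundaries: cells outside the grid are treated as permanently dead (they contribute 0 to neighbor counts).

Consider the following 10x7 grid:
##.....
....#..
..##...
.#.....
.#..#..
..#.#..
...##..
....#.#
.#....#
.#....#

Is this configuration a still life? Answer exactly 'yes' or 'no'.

Answer: no

Derivation:
Compute generation 1 and compare to generation 0 (given above):
Generation 1:
.......
.###...
..##...
.#.#...
.###...
..#.##.
....#..
...##..
......#
.......
Cell (0,0) differs: gen0=1 vs gen1=0 -> NOT a still life.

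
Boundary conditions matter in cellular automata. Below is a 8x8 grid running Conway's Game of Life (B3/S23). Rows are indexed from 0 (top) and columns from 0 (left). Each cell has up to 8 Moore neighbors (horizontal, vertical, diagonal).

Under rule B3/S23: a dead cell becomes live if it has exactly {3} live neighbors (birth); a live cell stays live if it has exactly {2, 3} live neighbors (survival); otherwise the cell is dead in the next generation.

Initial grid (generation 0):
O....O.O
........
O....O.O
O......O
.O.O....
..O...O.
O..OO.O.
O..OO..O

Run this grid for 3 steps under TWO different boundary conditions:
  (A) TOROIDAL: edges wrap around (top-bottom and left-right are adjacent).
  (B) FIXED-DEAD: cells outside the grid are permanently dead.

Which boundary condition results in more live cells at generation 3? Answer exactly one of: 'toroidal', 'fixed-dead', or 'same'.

Under TOROIDAL boundary, generation 3:
....OOOO
O.....O.
........
........
...O.O..
...O....
......OO
O..OO.O.
Population = 15

Under FIXED-DEAD boundary, generation 3:
........
........
.O......
.OO.....
O.OO.OO.
....O.O.
.OO....O
..OOOOO.
Population = 18

Comparison: toroidal=15, fixed-dead=18 -> fixed-dead

Answer: fixed-dead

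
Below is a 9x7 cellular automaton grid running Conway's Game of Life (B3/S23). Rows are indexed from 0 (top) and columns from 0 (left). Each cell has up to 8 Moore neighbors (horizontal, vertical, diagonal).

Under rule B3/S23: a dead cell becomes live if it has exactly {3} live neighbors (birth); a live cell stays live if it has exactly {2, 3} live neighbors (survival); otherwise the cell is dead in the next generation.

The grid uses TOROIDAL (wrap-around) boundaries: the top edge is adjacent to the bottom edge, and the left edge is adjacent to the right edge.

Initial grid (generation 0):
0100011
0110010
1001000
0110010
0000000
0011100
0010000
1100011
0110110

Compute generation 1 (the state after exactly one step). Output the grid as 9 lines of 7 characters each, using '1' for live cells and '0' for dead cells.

Simulating step by step:
Generation 0 (given above): 23 live cells
Generation 1: 28 live cells
(generation 1 grid is the final answer)

Answer: 0001001
0110110
1001101
0110000
0100100
0011000
1010111
1001111
0010100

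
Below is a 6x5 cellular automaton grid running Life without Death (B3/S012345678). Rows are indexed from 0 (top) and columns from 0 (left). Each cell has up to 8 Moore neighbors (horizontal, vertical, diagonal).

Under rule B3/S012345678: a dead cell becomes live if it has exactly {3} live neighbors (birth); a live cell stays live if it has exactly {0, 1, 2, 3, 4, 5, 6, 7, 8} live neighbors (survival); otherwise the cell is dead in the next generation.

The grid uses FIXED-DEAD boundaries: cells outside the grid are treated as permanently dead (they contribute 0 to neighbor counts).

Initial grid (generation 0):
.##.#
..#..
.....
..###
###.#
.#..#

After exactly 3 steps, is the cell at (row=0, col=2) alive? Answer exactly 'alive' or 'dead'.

Answer: alive

Derivation:
Simulating step by step:
Generation 0 (given above): 13 live cells
Generation 1: 20 live cells
.####
.###.
..#..
..###
###.#
#####
Generation 2: 22 live cells
.####
.####
..#.#
..###
###.#
#####
Generation 3: 22 live cells
.####
.####
..#.#
..###
###.#
#####

Cell (0,2) at generation 3: 1 -> alive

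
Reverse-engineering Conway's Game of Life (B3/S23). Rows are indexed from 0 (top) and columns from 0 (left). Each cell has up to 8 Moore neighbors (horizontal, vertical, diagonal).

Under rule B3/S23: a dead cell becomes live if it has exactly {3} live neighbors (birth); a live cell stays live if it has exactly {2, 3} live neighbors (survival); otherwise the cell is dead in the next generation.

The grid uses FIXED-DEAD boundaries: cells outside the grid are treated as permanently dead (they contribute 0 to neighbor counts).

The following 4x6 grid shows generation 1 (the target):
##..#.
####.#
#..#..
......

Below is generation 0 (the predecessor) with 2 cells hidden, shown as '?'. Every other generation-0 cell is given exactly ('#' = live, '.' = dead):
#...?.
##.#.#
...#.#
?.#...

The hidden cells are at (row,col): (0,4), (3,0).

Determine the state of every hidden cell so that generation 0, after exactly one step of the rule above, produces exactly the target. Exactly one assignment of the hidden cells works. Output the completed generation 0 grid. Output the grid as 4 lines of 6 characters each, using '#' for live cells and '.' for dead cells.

Hidden generation-0 cells (in order): (0,4), (3,0).
A hidden cell only influences target cells in its own 3x3 neighborhood. Try each of the 2^2 = 4 assignments, step the completed generation 0 forward once under B3/S23, and compare with the target:
  (0,4)=. (3,0)=. -> step gives (0,4)='.' but target has '#' -> reject
  (0,4)=. (3,0)=# -> step gives (0,4)='.' but target has '#' -> reject
  (0,4)=# (3,0)=. -> step gives (2,0)='.' but target has '#' -> reject
  (0,4)=# (3,0)=# -> step reproduces the target at every cell -> ACCEPT
Unique solution: (0,4)=live, (3,0)=live.
Check: live-neighbor counts of every cell in the completed generation 0:
232222
223252
344241
021221
Applying B3/S23 to generation 0 with these counts gives:
##..#.
####.#
#..#..
......
which matches the target exactly.

Answer: #...#.
##.#.#
...#.#
#.#...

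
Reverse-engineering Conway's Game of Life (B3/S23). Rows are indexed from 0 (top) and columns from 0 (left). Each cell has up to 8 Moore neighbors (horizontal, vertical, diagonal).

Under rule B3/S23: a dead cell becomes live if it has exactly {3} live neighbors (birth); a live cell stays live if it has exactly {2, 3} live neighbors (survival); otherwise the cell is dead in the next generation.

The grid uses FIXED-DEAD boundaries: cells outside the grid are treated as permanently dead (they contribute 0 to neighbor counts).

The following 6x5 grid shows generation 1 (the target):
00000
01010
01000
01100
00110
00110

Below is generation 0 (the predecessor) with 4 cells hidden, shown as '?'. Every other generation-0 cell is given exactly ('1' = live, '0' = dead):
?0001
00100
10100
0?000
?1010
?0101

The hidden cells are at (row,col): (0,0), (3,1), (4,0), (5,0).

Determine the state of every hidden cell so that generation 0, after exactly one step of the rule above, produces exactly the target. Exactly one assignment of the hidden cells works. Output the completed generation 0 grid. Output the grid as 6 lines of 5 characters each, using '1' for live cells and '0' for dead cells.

Hidden generation-0 cells (in order): (0,0), (3,1), (4,0), (5,0).
A hidden cell only influences target cells in its own 3x3 neighborhood. Try each of the 2^4 = 16 assignments, step the completed generation 0 forward once under B3/S23, and compare with the target:
  (0,0)=0 (3,1)=0 (4,0)=0 (5,0)=0 -> step reproduces the target at every cell -> ACCEPT
  (0,0)=0 (3,1)=0 (4,0)=0 (5,0)=1 -> step gives (4,1)='1' but target has '0' -> reject
  (0,0)=0 (3,1)=0 (4,0)=1 (5,0)=0 -> step gives (3,0)='1' but target has '0' -> reject
  (0,0)=0 (3,1)=0 (4,0)=1 (5,0)=1 -> step gives (3,0)='1' but target has '0' -> reject
  (0,0)=0 (3,1)=1 (4,0)=0 (5,0)=0 -> step gives (2,1)='0' but target has '1' -> reject
  (0,0)=0 (3,1)=1 (4,0)=0 (5,0)=1 -> step gives (2,1)='0' but target has '1' -> reject
  (0,0)=0 (3,1)=1 (4,0)=1 (5,0)=0 -> step gives (2,1)='0' but target has '1' -> reject
  (0,0)=0 (3,1)=1 (4,0)=1 (5,0)=1 -> step gives (2,1)='0' but target has '1' -> reject
  (0,0)=1 (3,1)=0 (4,0)=0 (5,0)=0 -> step gives (1,1)='0' but target has '1' -> reject
  (0,0)=1 (3,1)=0 (4,0)=0 (5,0)=1 -> step gives (1,1)='0' but target has '1' -> reject
  (0,0)=1 (3,1)=0 (4,0)=1 (5,0)=0 -> step gives (1,1)='0' but target has '1' -> reject
  (0,0)=1 (3,1)=0 (4,0)=1 (5,0)=1 -> step gives (1,1)='0' but target has '1' -> reject
  (0,0)=1 (3,1)=1 (4,0)=0 (5,0)=0 -> step gives (1,1)='0' but target has '1' -> reject
  (0,0)=1 (3,1)=1 (4,0)=0 (5,0)=1 -> step gives (1,1)='0' but target has '1' -> reject
  (0,0)=1 (3,1)=1 (4,0)=1 (5,0)=0 -> step gives (1,1)='0' but target has '1' -> reject
  (0,0)=1 (3,1)=1 (4,0)=1 (5,0)=1 -> step gives (1,1)='0' but target has '1' -> reject
Unique solution: (0,0)=dead, (3,1)=dead, (4,0)=dead, (5,0)=dead.
Check: live-neighbor counts of every cell in the completed generation 0:
01120
13131
03120
23321
11322
12231
Applying B3/S23 to generation 0 with these counts gives:
00000
01010
01000
01100
00110
00110
which matches the target exactly.

Answer: 00001
00100
10100
00000
01010
00101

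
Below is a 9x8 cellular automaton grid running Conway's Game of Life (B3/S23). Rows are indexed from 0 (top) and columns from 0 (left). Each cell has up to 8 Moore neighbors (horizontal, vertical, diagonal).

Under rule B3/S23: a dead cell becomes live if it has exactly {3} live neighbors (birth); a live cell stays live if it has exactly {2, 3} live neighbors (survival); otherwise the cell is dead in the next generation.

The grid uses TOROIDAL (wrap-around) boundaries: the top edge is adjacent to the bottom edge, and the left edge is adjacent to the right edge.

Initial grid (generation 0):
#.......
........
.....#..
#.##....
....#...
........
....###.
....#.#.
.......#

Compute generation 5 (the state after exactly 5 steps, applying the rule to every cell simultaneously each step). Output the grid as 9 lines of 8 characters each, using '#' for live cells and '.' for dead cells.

Answer: ........
........
........
...###..
..#...#.
..###...
...##...
#.....#.
.......#

Derivation:
Simulating step by step:
Generation 0 (given above): 12 live cells
Generation 1: 10 live cells
........
........
........
...##...
...#....
....#...
....#.#.
....#.##
.......#
Generation 2: 14 live cells
........
........
........
...##...
...#....
...###..
...##.##
......##
......##
Generation 3: 12 live cells
........
........
........
...##...
..#..#..
..#..##.
...#...#
#.......
......##
Generation 4: 15 live cells
........
........
........
...##...
..#..##.
..#####.
......##
#.....#.
.......#
Generation 5: 13 live cells
(generation 5 grid is the final answer)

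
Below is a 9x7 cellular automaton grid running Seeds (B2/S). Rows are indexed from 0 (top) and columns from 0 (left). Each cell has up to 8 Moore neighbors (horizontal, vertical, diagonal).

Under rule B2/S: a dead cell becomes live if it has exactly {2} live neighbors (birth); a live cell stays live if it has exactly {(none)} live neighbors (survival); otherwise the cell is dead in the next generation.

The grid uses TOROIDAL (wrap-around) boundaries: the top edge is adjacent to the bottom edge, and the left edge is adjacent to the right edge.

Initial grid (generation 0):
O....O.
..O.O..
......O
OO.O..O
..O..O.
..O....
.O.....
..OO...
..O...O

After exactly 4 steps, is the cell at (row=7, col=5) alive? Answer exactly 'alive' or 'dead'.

Answer: alive

Derivation:
Simulating step by step:
Generation 0 (given above): 17 live cells
Generation 1: 13 live cells
..O.O..
OO.O...
....O..
....O..
....O..
...O...
.......
O......
O...OO.
Generation 2: 10 live cells
.......
.....O.
OOO..O.
.......
.....O.
....O..
.......
.O..OO.
.......
Generation 3: 13 live cells
.......
O.O.O..
....O..
O.O.OO.
....O..
.....O.
...O...
.......
....OO.
Generation 4: 13 live cells
.O....O
.O...O.
O.O....
.O....O
.O.....
...O...
....O..
...O.O.
.......

Cell (7,5) at generation 4: 1 -> alive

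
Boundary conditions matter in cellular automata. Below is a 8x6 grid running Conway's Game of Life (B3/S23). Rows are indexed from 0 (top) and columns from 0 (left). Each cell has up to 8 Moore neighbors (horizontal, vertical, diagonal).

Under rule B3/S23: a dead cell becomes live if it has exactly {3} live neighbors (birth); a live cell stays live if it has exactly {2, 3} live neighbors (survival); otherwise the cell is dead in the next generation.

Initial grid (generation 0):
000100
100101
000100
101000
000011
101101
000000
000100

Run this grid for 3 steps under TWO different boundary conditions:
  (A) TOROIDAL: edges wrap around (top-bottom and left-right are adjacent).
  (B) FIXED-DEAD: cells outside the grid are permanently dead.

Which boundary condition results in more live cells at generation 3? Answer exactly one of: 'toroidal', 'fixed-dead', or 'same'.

Answer: toroidal

Derivation:
Under TOROIDAL boundary, generation 3:
000111
101001
110001
100000
110000
010001
101101
000001
Population = 19

Under FIXED-DEAD boundary, generation 3:
000000
001000
111000
011000
000000
001001
001110
001110
Population = 14

Comparison: toroidal=19, fixed-dead=14 -> toroidal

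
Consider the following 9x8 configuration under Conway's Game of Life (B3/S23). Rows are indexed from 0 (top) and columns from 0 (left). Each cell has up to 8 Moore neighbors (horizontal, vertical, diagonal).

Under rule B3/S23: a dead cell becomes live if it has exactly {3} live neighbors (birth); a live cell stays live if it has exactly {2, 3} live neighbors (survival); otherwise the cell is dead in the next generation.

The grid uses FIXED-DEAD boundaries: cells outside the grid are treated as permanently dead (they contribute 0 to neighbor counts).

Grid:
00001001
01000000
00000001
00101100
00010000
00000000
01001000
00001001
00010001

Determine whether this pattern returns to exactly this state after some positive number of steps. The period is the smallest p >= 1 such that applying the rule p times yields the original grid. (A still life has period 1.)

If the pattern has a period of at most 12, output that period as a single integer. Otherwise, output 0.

Answer: 0

Derivation:
Simulating and comparing each generation to the original:
Gen 0 (original, given above): 14 live cells
Gen 1: 6 live cells, differs from original
Gen 2: 4 live cells, differs from original
Gen 3: 4 live cells, differs from original
Gen 4: 4 live cells, differs from original
Gen 5: 4 live cells, differs from original
Gen 6: 4 live cells, differs from original
Gen 7: 4 live cells, differs from original
Gen 8: 4 live cells, differs from original
Gen 9: 4 live cells, differs from original
Gen 10: 4 live cells, differs from original
Gen 11: 4 live cells, differs from original
Gen 12: 4 live cells, differs from original
No period found within 12 steps.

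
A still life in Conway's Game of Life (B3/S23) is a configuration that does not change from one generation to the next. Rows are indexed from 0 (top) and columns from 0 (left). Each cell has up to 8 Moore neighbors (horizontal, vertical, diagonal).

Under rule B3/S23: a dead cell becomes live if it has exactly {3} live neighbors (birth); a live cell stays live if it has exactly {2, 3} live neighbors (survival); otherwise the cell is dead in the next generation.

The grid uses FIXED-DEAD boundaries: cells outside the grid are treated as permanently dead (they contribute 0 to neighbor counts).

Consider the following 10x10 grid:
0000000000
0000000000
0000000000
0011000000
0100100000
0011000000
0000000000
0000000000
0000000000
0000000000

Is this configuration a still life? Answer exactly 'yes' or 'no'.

Answer: yes

Derivation:
Compute generation 1 and compare to generation 0 (given above):
Generation 1:
0000000000
0000000000
0000000000
0011000000
0100100000
0011000000
0000000000
0000000000
0000000000
0000000000
The grids are IDENTICAL -> still life.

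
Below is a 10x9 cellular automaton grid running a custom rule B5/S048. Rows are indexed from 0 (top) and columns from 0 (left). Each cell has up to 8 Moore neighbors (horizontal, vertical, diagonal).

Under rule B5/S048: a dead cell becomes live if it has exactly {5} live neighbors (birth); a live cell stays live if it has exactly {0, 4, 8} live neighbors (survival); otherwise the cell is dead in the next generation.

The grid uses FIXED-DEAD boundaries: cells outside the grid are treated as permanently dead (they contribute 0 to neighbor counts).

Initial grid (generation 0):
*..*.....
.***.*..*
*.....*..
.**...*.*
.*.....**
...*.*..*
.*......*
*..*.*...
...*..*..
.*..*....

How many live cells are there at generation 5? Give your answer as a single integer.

Simulating step by step:
Generation 0 (given above): 28 live cells
Generation 1: 8 live cells
.........
........*
.**......
.......*.
.......*.
...*.*...
.........
.........
.........
.*.......
Generation 2: 4 live cells
.........
........*
.........
.........
.........
...*.*...
.........
.........
.........
.*.......
Generation 3: 4 live cells
.........
........*
.........
.........
.........
...*.*...
.........
.........
.........
.*.......
Generation 4: 4 live cells
.........
........*
.........
.........
.........
...*.*...
.........
.........
.........
.*.......
Generation 5: 4 live cells
.........
........*
.........
.........
.........
...*.*...
.........
.........
.........
.*.......
Population at generation 5: 4

Answer: 4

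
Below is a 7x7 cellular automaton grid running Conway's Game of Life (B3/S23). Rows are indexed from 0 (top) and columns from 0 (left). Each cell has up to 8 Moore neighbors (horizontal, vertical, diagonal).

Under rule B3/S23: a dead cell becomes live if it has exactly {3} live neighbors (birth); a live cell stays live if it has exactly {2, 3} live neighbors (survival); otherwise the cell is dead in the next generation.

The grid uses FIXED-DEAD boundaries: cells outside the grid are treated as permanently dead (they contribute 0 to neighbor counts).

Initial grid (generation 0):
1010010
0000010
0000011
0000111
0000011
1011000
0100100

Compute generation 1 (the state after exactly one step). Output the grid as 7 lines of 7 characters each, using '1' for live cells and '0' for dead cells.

Answer: 0000000
0000110
0000000
0000100
0001001
0111110
0111000

Derivation:
Simulating step by step:
Generation 0 (given above): 16 live cells
Generation 1: 13 live cells
(generation 1 grid is the final answer)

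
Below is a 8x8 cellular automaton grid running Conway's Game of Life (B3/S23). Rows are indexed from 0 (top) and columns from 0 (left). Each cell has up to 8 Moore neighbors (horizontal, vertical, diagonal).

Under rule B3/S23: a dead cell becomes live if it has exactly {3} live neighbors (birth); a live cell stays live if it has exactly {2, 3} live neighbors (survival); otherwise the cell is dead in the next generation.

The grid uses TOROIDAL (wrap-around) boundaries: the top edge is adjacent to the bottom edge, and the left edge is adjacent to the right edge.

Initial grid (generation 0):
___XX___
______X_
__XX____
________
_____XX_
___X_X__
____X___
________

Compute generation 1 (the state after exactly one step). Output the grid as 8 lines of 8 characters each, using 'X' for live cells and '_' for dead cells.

Simulating step by step:
Generation 0 (given above): 10 live cells
Generation 1: 10 live cells
(generation 1 grid is the final answer)

Answer: ________
__X_X___
________
________
____XXX_
_____XX_
____X___
___XX___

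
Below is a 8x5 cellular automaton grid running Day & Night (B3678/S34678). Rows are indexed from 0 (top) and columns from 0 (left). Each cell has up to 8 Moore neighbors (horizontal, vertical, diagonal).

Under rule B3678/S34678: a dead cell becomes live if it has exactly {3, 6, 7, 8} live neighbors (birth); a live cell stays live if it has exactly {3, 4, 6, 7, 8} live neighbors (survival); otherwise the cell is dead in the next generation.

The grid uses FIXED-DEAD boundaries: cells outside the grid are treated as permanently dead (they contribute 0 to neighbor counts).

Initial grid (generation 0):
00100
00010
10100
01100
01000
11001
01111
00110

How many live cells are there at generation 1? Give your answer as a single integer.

Simulating step by step:
Generation 0 (given above): 16 live cells
Generation 1: 17 live cells
00000
01100
00110
11100
01000
11000
11001
01111
Population at generation 1: 17

Answer: 17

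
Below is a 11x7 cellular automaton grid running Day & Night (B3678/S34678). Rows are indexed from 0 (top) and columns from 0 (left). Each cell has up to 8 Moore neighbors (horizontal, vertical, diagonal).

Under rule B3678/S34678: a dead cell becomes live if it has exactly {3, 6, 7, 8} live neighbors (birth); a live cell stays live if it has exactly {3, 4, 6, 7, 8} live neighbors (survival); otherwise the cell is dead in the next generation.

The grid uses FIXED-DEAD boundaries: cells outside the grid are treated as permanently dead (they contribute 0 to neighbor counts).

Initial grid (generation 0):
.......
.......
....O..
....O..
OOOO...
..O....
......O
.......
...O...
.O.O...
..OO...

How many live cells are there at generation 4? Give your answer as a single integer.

Answer: 8

Derivation:
Simulating step by step:
Generation 0 (given above): 13 live cells
Generation 1: 11 live cells
.......
.......
.......
.OO....
.OOO...
..OO...
.......
.......
..O....
...OO..
..O....
Generation 2: 13 live cells
.......
.......
.......
.OOO...
.OOO...
.OOO...
.......
.......
...O...
..OO...
...O...
Generation 3: 14 live cells
.......
.......
..O....
.O.O...
O.O.O..
.O.O...
..O....
.......
..O....
..OOO..
..O....
Generation 4: 8 live cells
.......
.......
.......
.O.O...
..O....
.O.O...
.......
.......
.......
.OOO...
.......
Population at generation 4: 8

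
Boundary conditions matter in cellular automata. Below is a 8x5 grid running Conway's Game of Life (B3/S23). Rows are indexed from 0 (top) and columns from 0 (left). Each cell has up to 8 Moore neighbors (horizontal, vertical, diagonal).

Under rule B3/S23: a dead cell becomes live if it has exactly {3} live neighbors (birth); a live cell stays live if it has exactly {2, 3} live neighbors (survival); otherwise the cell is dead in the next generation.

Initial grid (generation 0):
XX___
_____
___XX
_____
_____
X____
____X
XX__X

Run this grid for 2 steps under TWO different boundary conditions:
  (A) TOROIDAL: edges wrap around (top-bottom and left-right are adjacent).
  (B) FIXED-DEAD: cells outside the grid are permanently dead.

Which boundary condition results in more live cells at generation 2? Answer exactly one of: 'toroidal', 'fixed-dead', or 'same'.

Under TOROIDAL boundary, generation 2:
_X_XX
X___X
_____
_____
_____
_____
_____
_XXXX
Population = 9

Under FIXED-DEAD boundary, generation 2:
_____
_____
_____
_____
_____
_____
_____
_____
Population = 0

Comparison: toroidal=9, fixed-dead=0 -> toroidal

Answer: toroidal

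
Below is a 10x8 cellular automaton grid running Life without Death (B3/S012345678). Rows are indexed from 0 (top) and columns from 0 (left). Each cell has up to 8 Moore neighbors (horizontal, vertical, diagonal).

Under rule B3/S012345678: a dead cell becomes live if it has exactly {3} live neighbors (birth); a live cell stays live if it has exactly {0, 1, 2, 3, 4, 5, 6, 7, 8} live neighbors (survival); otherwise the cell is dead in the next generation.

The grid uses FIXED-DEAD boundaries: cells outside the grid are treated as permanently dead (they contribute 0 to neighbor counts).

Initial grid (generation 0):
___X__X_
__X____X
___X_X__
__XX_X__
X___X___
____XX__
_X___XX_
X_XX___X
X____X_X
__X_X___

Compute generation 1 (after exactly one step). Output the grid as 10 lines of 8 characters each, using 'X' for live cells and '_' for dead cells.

Answer: ___X__X_
__XXX_XX
___X_XX_
__XX_X__
X___X___
____XXX_
_XXX_XX_
X_XXXX_X
X_X_XXXX
__X_X___

Derivation:
Simulating step by step:
Generation 0 (given above): 25 live cells
Generation 1: 37 live cells
(generation 1 grid is the final answer)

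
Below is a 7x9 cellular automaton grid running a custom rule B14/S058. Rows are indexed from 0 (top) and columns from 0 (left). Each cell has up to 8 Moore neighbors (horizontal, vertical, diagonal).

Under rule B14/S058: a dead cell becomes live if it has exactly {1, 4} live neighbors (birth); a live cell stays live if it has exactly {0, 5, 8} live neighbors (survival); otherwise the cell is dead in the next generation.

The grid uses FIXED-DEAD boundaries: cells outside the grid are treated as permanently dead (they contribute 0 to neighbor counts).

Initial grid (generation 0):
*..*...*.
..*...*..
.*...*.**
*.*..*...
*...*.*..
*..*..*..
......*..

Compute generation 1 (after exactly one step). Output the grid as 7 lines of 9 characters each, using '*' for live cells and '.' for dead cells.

Answer: *...**..*
.......*.
......*..
.*....*..
.*...*...
..*..*...
*****....

Derivation:
Simulating step by step:
Generation 0 (given above): 19 live cells
Generation 1: 17 live cells
(generation 1 grid is the final answer)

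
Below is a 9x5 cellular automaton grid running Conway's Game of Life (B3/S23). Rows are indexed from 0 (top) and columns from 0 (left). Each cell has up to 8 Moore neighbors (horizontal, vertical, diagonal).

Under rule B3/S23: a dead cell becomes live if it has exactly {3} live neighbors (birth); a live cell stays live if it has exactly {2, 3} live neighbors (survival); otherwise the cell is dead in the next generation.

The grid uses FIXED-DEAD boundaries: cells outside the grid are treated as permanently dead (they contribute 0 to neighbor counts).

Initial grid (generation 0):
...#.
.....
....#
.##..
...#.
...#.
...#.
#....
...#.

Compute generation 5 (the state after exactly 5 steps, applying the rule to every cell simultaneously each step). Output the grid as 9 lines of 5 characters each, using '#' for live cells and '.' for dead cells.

Answer: .....
.....
.....
.....
.....
.....
..#..
...#.
.....

Derivation:
Simulating step by step:
Generation 0 (given above): 9 live cells
Generation 1: 6 live cells
.....
.....
.....
..##.
...#.
..###
.....
.....
.....
Generation 2: 6 live cells
.....
.....
.....
..##.
.....
..###
...#.
.....
.....
Generation 3: 7 live cells
.....
.....
.....
.....
....#
..###
..###
.....
.....
Generation 4: 5 live cells
.....
.....
.....
.....
....#
..#..
..#.#
...#.
.....
Generation 5: 2 live cells
(generation 5 grid is the final answer)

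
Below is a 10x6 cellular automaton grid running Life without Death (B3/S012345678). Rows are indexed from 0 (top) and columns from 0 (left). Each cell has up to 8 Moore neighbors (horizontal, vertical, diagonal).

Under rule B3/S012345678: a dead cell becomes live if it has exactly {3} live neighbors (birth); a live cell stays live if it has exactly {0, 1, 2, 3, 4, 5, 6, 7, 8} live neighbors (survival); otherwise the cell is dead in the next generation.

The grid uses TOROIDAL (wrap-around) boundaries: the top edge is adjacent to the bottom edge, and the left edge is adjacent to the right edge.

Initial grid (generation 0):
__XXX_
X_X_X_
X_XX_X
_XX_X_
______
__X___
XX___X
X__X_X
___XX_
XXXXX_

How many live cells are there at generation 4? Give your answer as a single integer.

Simulating step by step:
Generation 0 (given above): 27 live cells
Generation 1: 39 live cells
X_XXX_
X_X_X_
X_XX_X
XXX_XX
_XXX__
XXX___
XXX_XX
XXXX_X
___XX_
XXXXX_
Generation 2: 41 live cells
X_XXX_
X_X_X_
X_XX_X
XXX_XX
_XXXX_
XXX_X_
XXX_XX
XXXX_X
___XX_
XXXXX_
Generation 3: 41 live cells
X_XXX_
X_X_X_
X_XX_X
XXX_XX
_XXXX_
XXX_X_
XXX_XX
XXXX_X
___XX_
XXXXX_
Generation 4: 41 live cells
X_XXX_
X_X_X_
X_XX_X
XXX_XX
_XXXX_
XXX_X_
XXX_XX
XXXX_X
___XX_
XXXXX_
Population at generation 4: 41

Answer: 41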